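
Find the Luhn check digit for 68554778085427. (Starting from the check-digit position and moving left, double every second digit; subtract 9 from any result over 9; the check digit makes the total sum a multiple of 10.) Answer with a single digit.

1

Partial digits right→left: 7 2 4 5 8 0 8 7 7 4 5 5 8 6
Double every second digit counting from the check-digit position (so the 1st, 3rd, 5th, ... of the partial from the right).
  doubled (with −9 where >9): 5 8 7 7 5 1 7 → sum 40
  kept as-is: 2 5 0 7 4 5 6 → sum 29
Total = 40 + 29 = 69.
Check digit = (10 − (69 mod 10)) mod 10 = 1.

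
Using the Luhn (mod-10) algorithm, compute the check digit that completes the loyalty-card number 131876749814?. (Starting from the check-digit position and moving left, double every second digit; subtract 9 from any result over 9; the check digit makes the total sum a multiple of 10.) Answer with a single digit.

5

Partial digits right→left: 4 1 8 9 4 7 6 7 8 1 3 1
Double every second digit counting from the check-digit position (so the 1st, 3rd, 5th, ... of the partial from the right).
  doubled (with −9 where >9): 8 7 8 3 7 6 → sum 39
  kept as-is: 1 9 7 7 1 1 → sum 26
Total = 39 + 26 = 65.
Check digit = (10 − (65 mod 10)) mod 10 = 5.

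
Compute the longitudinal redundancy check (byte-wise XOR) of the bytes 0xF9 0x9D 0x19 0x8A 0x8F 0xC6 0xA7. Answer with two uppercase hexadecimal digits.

19

XOR the bytes together:
  start with 0xF9
  0xF9 ⊕ 0x9D = 0x64
  0x64 ⊕ 0x19 = 0x7D
  0x7D ⊕ 0x8A = 0xF7
  0xF7 ⊕ 0x8F = 0x78
  0x78 ⊕ 0xC6 = 0xBE
  0xBE ⊕ 0xA7 = 0x19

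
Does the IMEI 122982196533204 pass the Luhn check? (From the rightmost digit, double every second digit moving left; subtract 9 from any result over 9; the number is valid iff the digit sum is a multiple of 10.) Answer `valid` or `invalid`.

valid

From the right, keep odd positions and double even positions (subtract 9 from any doubled value over 9):
  doubled (positions 2,4,...): 0 6 1 9 4 9 4 → sum 33
  kept (positions 1,3,...): 4 2 3 6 1 8 2 1 → sum 27
Total = 60.
60 mod 10 = 0, so the number is valid.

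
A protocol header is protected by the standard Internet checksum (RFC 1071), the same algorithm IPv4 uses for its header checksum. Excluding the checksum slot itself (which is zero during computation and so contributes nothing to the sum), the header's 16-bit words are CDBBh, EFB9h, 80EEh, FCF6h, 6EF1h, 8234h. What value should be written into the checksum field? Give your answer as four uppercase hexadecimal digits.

One's-complement addition (fold any carry out of bit 15 back into bit 0):
  0xCDBB + 0xEFB9 = 0x1BD74 → wrap carry → 0xBD75
  0xBD75 + 0x80EE = 0x13E63 → wrap carry → 0x3E64
  0x3E64 + 0xFCF6 = 0x13B5A → wrap carry → 0x3B5B
  0x3B5B + 0x6EF1 = 0x0AA4C
  0xAA4C + 0x8234 = 0x12C80 → wrap carry → 0x2C81
One's-complement sum = 0x2C81.
Checksum = ~0x2C81 & 0xFFFF = 0xD37E.

D37E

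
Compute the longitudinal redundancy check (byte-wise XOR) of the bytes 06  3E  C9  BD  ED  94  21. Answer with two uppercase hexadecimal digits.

XOR the bytes together:
  start with 0x06
  0x06 ⊕ 0x3E = 0x38
  0x38 ⊕ 0xC9 = 0xF1
  0xF1 ⊕ 0xBD = 0x4C
  0x4C ⊕ 0xED = 0xA1
  0xA1 ⊕ 0x94 = 0x35
  0x35 ⊕ 0x21 = 0x14

14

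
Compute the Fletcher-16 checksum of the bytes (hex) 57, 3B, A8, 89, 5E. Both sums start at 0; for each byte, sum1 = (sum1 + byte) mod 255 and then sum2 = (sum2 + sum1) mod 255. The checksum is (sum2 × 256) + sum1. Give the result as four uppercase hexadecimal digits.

0D23

Running sums (mod 255):
  after byte 0 (57): sum1=87, sum2=87
  after byte 1 (3B): sum1=146, sum2=233
  after byte 2 (A8): sum1=59, sum2=37
  after byte 3 (89): sum1=196, sum2=233
  after byte 4 (5E): sum1=35, sum2=13
Checksum = sum2·256 + sum1 = 13·256 + 35 = 3363 = 0x0D23.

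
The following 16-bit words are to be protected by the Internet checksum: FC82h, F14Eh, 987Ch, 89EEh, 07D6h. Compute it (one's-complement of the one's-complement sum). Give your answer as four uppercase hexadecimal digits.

One's-complement addition (fold any carry out of bit 15 back into bit 0):
  0xFC82 + 0xF14E = 0x1EDD0 → wrap carry → 0xEDD1
  0xEDD1 + 0x987C = 0x1864D → wrap carry → 0x864E
  0x864E + 0x89EE = 0x1103C → wrap carry → 0x103D
  0x103D + 0x07D6 = 0x01813
One's-complement sum = 0x1813.
Checksum = ~0x1813 & 0xFFFF = 0xE7EC.

E7EC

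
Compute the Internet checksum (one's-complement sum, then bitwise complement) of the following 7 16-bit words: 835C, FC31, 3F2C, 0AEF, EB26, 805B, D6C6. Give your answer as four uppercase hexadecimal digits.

F40C

One's-complement addition (fold any carry out of bit 15 back into bit 0):
  0x835C + 0xFC31 = 0x17F8D → wrap carry → 0x7F8E
  0x7F8E + 0x3F2C = 0x0BEBA
  0xBEBA + 0x0AEF = 0x0C9A9
  0xC9A9 + 0xEB26 = 0x1B4CF → wrap carry → 0xB4D0
  0xB4D0 + 0x805B = 0x1352B → wrap carry → 0x352C
  0x352C + 0xD6C6 = 0x10BF2 → wrap carry → 0x0BF3
One's-complement sum = 0x0BF3.
Checksum = ~0x0BF3 & 0xFFFF = 0xF40C.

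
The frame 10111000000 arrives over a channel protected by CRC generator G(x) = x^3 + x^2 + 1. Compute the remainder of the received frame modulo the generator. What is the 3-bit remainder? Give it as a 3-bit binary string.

Modulo-2 division of 10111000000 by 1101:
  pos 0: 1011 XOR 1101 = 0110
  pos 1: 1101 XOR 1101 = 0000
Remainder = 000 (zero — the frame passes the CRC check).

000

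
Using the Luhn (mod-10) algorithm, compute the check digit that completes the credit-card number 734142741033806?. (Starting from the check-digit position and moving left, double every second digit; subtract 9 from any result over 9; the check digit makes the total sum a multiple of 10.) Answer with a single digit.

Partial digits right→left: 6 0 8 3 3 0 1 4 7 2 4 1 4 3 7
Double every second digit counting from the check-digit position (so the 1st, 3rd, 5th, ... of the partial from the right).
  doubled (with −9 where >9): 3 7 6 2 5 8 8 5 → sum 44
  kept as-is: 0 3 0 4 2 1 3 → sum 13
Total = 44 + 13 = 57.
Check digit = (10 − (57 mod 10)) mod 10 = 3.

3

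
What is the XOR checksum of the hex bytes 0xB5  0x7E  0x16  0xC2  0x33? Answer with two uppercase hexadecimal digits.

XOR the bytes together:
  start with 0xB5
  0xB5 ⊕ 0x7E = 0xCB
  0xCB ⊕ 0x16 = 0xDD
  0xDD ⊕ 0xC2 = 0x1F
  0x1F ⊕ 0x33 = 0x2C

2C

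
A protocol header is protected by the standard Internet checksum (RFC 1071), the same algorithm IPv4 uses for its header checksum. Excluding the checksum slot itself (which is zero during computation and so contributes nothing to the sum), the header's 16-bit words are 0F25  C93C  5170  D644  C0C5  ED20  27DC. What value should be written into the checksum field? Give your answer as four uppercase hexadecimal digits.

2A26

One's-complement addition (fold any carry out of bit 15 back into bit 0):
  0x0F25 + 0xC93C = 0x0D861
  0xD861 + 0x5170 = 0x129D1 → wrap carry → 0x29D2
  0x29D2 + 0xD644 = 0x10016 → wrap carry → 0x0017
  0x0017 + 0xC0C5 = 0x0C0DC
  0xC0DC + 0xED20 = 0x1ADFC → wrap carry → 0xADFD
  0xADFD + 0x27DC = 0x0D5D9
One's-complement sum = 0xD5D9.
Checksum = ~0xD5D9 & 0xFFFF = 0x2A26.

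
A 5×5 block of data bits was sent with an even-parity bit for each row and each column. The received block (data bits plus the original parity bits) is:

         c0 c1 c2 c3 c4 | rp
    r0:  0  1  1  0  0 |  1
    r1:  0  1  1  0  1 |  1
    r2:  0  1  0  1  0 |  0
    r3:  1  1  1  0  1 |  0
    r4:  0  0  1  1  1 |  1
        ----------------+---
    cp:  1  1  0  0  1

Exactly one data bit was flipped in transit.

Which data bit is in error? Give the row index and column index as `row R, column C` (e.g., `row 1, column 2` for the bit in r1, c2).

Recompute each row's even parity and compare to rp:
  r0: data parity 0, sent rp 1 → mismatch
  r1: data parity 1, sent rp 1 → ok
  r2: data parity 0, sent rp 0 → ok
  r3: data parity 0, sent rp 0 → ok
  r4: data parity 1, sent rp 1 → ok
Recompute each column's even parity and compare to cp:
  c0: data parity 1, sent cp 1 → ok
  c1: data parity 0, sent cp 1 → mismatch
  c2: data parity 0, sent cp 0 → ok
  c3: data parity 0, sent cp 0 → ok
  c4: data parity 1, sent cp 1 → ok
Exactly one row (r0) and one column (c1) fail → the flipped bit is at their intersection.

row 0, column 1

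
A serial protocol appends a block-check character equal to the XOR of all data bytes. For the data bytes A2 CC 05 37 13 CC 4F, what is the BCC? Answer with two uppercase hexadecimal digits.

XOR the bytes together:
  start with 0xA2
  0xA2 ⊕ 0xCC = 0x6E
  0x6E ⊕ 0x05 = 0x6B
  0x6B ⊕ 0x37 = 0x5C
  0x5C ⊕ 0x13 = 0x4F
  0x4F ⊕ 0xCC = 0x83
  0x83 ⊕ 0x4F = 0xCC

CC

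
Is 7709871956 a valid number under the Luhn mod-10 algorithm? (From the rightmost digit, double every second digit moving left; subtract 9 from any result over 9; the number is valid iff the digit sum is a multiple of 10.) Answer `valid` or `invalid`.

invalid

From the right, keep odd positions and double even positions (subtract 9 from any doubled value over 9):
  doubled (positions 2,4,...): 1 2 7 0 5 → sum 15
  kept (positions 1,3,...): 6 9 7 9 7 → sum 38
Total = 53.
53 mod 10 = 3, so the number is invalid.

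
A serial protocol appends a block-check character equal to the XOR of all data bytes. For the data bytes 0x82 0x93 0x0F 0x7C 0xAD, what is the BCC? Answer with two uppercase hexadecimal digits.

XOR the bytes together:
  start with 0x82
  0x82 ⊕ 0x93 = 0x11
  0x11 ⊕ 0x0F = 0x1E
  0x1E ⊕ 0x7C = 0x62
  0x62 ⊕ 0xAD = 0xCF

CF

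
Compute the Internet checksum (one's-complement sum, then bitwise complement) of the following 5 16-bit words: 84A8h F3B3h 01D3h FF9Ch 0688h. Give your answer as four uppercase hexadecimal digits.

One's-complement addition (fold any carry out of bit 15 back into bit 0):
  0x84A8 + 0xF3B3 = 0x1785B → wrap carry → 0x785C
  0x785C + 0x01D3 = 0x07A2F
  0x7A2F + 0xFF9C = 0x179CB → wrap carry → 0x79CC
  0x79CC + 0x0688 = 0x08054
One's-complement sum = 0x8054.
Checksum = ~0x8054 & 0xFFFF = 0x7FAB.

7FAB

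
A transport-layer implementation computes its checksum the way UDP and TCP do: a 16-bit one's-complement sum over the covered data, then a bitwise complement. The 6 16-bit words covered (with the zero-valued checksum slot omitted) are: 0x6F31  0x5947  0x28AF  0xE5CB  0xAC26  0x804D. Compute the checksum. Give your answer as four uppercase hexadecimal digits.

One's-complement addition (fold any carry out of bit 15 back into bit 0):
  0x6F31 + 0x5947 = 0x0C878
  0xC878 + 0x28AF = 0x0F127
  0xF127 + 0xE5CB = 0x1D6F2 → wrap carry → 0xD6F3
  0xD6F3 + 0xAC26 = 0x18319 → wrap carry → 0x831A
  0x831A + 0x804D = 0x10367 → wrap carry → 0x0368
One's-complement sum = 0x0368.
Checksum = ~0x0368 & 0xFFFF = 0xFC97.

FC97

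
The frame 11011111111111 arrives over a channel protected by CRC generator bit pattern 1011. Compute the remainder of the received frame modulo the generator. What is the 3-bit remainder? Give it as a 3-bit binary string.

Modulo-2 division of 11011111111111 by 1011:
  pos 0: 1101 XOR 1011 = 0110
  pos 1: 1101 XOR 1011 = 0110
  pos 2: 1101 XOR 1011 = 0110
  pos 3: 1101 XOR 1011 = 0110
  pos 4: 1101 XOR 1011 = 0110
  pos 5: 1101 XOR 1011 = 0110
  pos 6: 1101 XOR 1011 = 0110
  pos 7: 1101 XOR 1011 = 0110
  pos 8: 1101 XOR 1011 = 0110
  pos 9: 1101 XOR 1011 = 0110
  pos 10: 1101 XOR 1011 = 0110
Remainder = 110 (nonzero — an error is detected).

110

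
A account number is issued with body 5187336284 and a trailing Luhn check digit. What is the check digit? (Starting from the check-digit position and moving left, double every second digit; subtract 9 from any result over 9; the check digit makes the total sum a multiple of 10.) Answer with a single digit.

Partial digits right→left: 4 8 2 6 3 3 7 8 1 5
Double every second digit counting from the check-digit position (so the 1st, 3rd, 5th, ... of the partial from the right).
  doubled (with −9 where >9): 8 4 6 5 2 → sum 25
  kept as-is: 8 6 3 8 5 → sum 30
Total = 25 + 30 = 55.
Check digit = (10 − (55 mod 10)) mod 10 = 5.

5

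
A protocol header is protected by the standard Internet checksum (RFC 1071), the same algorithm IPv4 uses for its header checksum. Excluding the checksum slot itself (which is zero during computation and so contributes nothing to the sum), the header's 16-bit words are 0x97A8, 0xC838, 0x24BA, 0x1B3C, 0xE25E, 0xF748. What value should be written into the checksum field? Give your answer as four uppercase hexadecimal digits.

One's-complement addition (fold any carry out of bit 15 back into bit 0):
  0x97A8 + 0xC838 = 0x15FE0 → wrap carry → 0x5FE1
  0x5FE1 + 0x24BA = 0x0849B
  0x849B + 0x1B3C = 0x09FD7
  0x9FD7 + 0xE25E = 0x18235 → wrap carry → 0x8236
  0x8236 + 0xF748 = 0x1797E → wrap carry → 0x797F
One's-complement sum = 0x797F.
Checksum = ~0x797F & 0xFFFF = 0x8680.

8680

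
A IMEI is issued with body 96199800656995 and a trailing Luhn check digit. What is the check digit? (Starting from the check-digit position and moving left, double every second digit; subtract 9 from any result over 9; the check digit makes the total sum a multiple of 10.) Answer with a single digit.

Partial digits right→left: 5 9 9 6 5 6 0 0 8 9 9 1 6 9
Double every second digit counting from the check-digit position (so the 1st, 3rd, 5th, ... of the partial from the right).
  doubled (with −9 where >9): 1 9 1 0 7 9 3 → sum 30
  kept as-is: 9 6 6 0 9 1 9 → sum 40
Total = 30 + 40 = 70.
Check digit = (10 − (70 mod 10)) mod 10 = 0.

0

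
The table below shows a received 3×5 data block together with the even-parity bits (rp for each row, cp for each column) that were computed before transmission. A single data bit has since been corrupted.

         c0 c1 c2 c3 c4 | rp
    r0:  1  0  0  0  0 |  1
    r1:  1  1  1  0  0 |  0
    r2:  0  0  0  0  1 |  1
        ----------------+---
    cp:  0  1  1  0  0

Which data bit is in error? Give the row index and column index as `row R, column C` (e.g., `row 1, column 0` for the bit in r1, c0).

Recompute each row's even parity and compare to rp:
  r0: data parity 1, sent rp 1 → ok
  r1: data parity 1, sent rp 0 → mismatch
  r2: data parity 1, sent rp 1 → ok
Recompute each column's even parity and compare to cp:
  c0: data parity 0, sent cp 0 → ok
  c1: data parity 1, sent cp 1 → ok
  c2: data parity 1, sent cp 1 → ok
  c3: data parity 0, sent cp 0 → ok
  c4: data parity 1, sent cp 0 → mismatch
Exactly one row (r1) and one column (c4) fail → the flipped bit is at their intersection.

row 1, column 4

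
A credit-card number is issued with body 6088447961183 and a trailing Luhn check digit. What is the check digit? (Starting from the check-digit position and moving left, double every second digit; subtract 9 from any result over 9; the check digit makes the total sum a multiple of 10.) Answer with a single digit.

Partial digits right→left: 3 8 1 1 6 9 7 4 4 8 8 0 6
Double every second digit counting from the check-digit position (so the 1st, 3rd, 5th, ... of the partial from the right).
  doubled (with −9 where >9): 6 2 3 5 8 7 3 → sum 34
  kept as-is: 8 1 9 4 8 0 → sum 30
Total = 34 + 30 = 64.
Check digit = (10 − (64 mod 10)) mod 10 = 6.

6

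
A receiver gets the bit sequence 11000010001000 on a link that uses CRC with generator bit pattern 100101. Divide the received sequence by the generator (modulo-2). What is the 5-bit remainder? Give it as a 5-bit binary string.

01110

Modulo-2 division of 11000010001000 by 100101:
  pos 0: 110000 XOR 100101 = 010101
  pos 1: 101011 XOR 100101 = 001110
  pos 3: 111000 XOR 100101 = 011101
  pos 4: 111010 XOR 100101 = 011111
  pos 5: 111111 XOR 100101 = 011010
  pos 6: 110100 XOR 100101 = 010001
  pos 7: 100010 XOR 100101 = 000111
Remainder = 01110 (nonzero — an error is detected).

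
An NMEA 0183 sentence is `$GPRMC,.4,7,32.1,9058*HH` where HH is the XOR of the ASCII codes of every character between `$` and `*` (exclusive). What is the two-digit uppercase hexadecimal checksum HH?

XOR the ASCII codes of the payload characters:
  'G' = 0x47 → acc = 0x47
  'P' = 0x50 → acc = 0x17
  'R' = 0x52 → acc = 0x45
  'M' = 0x4D → acc = 0x08
  'C' = 0x43 → acc = 0x4B
  ',' = 0x2C → acc = 0x67
  '.' = 0x2E → acc = 0x49
  '4' = 0x34 → acc = 0x7D
  ',' = 0x2C → acc = 0x51
  '7' = 0x37 → acc = 0x66
  ',' = 0x2C → acc = 0x4A
  '3' = 0x33 → acc = 0x79
  '2' = 0x32 → acc = 0x4B
  '.' = 0x2E → acc = 0x65
  '1' = 0x31 → acc = 0x54
  ',' = 0x2C → acc = 0x78
  '9' = 0x39 → acc = 0x41
  '0' = 0x30 → acc = 0x71
  '5' = 0x35 → acc = 0x44
  '8' = 0x38 → acc = 0x7C
Checksum = 0x7C.

7C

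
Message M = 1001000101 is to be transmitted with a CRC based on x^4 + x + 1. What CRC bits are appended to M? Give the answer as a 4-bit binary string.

Append 4 zeros: 10010001010000. Divide by 10011 (XOR where the leading bit is 1):
  pos 0: 10010 XOR 10011 = 00001
  pos 4: 10010 XOR 10011 = 00001
  pos 8: 11000 XOR 10011 = 01011
  pos 9: 10110 XOR 10011 = 00101
Remainder (last 4 bits) = 0101. This is the CRC / FCS.

0101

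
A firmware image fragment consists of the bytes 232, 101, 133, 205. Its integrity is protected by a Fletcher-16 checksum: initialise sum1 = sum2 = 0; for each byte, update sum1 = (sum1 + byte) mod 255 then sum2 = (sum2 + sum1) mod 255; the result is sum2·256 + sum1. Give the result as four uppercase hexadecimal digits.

Running sums (mod 255):
  after byte 0 (232): sum1=232, sum2=232
  after byte 1 (101): sum1=78, sum2=55
  after byte 2 (133): sum1=211, sum2=11
  after byte 3 (205): sum1=161, sum2=172
Checksum = sum2·256 + sum1 = 172·256 + 161 = 44193 = 0xACA1.

ACA1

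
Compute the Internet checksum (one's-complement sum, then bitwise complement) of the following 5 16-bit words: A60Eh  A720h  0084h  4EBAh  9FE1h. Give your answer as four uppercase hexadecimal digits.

One's-complement addition (fold any carry out of bit 15 back into bit 0):
  0xA60E + 0xA720 = 0x14D2E → wrap carry → 0x4D2F
  0x4D2F + 0x0084 = 0x04DB3
  0x4DB3 + 0x4EBA = 0x09C6D
  0x9C6D + 0x9FE1 = 0x13C4E → wrap carry → 0x3C4F
One's-complement sum = 0x3C4F.
Checksum = ~0x3C4F & 0xFFFF = 0xC3B0.

C3B0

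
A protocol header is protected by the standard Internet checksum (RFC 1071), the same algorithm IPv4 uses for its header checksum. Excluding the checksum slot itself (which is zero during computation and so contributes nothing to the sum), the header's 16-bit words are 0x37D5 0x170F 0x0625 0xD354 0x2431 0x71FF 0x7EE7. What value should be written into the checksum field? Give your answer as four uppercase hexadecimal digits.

C289

One's-complement addition (fold any carry out of bit 15 back into bit 0):
  0x37D5 + 0x170F = 0x04EE4
  0x4EE4 + 0x0625 = 0x05509
  0x5509 + 0xD354 = 0x1285D → wrap carry → 0x285E
  0x285E + 0x2431 = 0x04C8F
  0x4C8F + 0x71FF = 0x0BE8E
  0xBE8E + 0x7EE7 = 0x13D75 → wrap carry → 0x3D76
One's-complement sum = 0x3D76.
Checksum = ~0x3D76 & 0xFFFF = 0xC289.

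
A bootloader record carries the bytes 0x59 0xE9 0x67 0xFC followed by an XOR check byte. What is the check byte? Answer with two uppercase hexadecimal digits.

XOR the bytes together:
  start with 0x59
  0x59 ⊕ 0xE9 = 0xB0
  0xB0 ⊕ 0x67 = 0xD7
  0xD7 ⊕ 0xFC = 0x2B

2B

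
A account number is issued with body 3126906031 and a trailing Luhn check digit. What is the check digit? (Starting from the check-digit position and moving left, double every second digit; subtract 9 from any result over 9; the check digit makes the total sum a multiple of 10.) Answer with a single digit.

0

Partial digits right→left: 1 3 0 6 0 9 6 2 1 3
Double every second digit counting from the check-digit position (so the 1st, 3rd, 5th, ... of the partial from the right).
  doubled (with −9 where >9): 2 0 0 3 2 → sum 7
  kept as-is: 3 6 9 2 3 → sum 23
Total = 7 + 23 = 30.
Check digit = (10 − (30 mod 10)) mod 10 = 0.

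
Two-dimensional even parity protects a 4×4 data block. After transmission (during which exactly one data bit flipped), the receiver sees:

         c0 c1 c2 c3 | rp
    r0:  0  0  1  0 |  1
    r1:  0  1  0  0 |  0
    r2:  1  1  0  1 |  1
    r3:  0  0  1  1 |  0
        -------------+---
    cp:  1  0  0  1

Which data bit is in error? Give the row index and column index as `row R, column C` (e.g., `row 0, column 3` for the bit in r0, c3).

Recompute each row's even parity and compare to rp:
  r0: data parity 1, sent rp 1 → ok
  r1: data parity 1, sent rp 0 → mismatch
  r2: data parity 1, sent rp 1 → ok
  r3: data parity 0, sent rp 0 → ok
Recompute each column's even parity and compare to cp:
  c0: data parity 1, sent cp 1 → ok
  c1: data parity 0, sent cp 0 → ok
  c2: data parity 0, sent cp 0 → ok
  c3: data parity 0, sent cp 1 → mismatch
Exactly one row (r1) and one column (c3) fail → the flipped bit is at their intersection.

row 1, column 3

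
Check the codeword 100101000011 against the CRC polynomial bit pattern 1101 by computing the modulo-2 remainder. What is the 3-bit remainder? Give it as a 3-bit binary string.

Modulo-2 division of 100101000011 by 1101:
  pos 0: 1001 XOR 1101 = 0100
  pos 1: 1000 XOR 1101 = 0101
  pos 2: 1011 XOR 1101 = 0110
  pos 3: 1100 XOR 1101 = 0001
  pos 6: 1000 XOR 1101 = 0101
  pos 7: 1011 XOR 1101 = 0110
  pos 8: 1101 XOR 1101 = 0000
Remainder = 000 (zero — the frame passes the CRC check).

000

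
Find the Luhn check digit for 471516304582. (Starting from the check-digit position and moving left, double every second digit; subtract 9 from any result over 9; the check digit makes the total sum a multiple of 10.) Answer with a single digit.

5

Partial digits right→left: 2 8 5 4 0 3 6 1 5 1 7 4
Double every second digit counting from the check-digit position (so the 1st, 3rd, 5th, ... of the partial from the right).
  doubled (with −9 where >9): 4 1 0 3 1 5 → sum 14
  kept as-is: 8 4 3 1 1 4 → sum 21
Total = 14 + 21 = 35.
Check digit = (10 − (35 mod 10)) mod 10 = 5.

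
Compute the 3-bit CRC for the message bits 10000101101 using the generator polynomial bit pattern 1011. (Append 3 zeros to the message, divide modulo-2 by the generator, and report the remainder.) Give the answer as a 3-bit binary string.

110

Append 3 zeros: 10000101101000. Divide by 1011 (XOR where the leading bit is 1):
  pos 0: 1000 XOR 1011 = 0011
  pos 2: 1101 XOR 1011 = 0110
  pos 3: 1100 XOR 1011 = 0111
  pos 4: 1111 XOR 1011 = 0100
  pos 5: 1001 XOR 1011 = 0010
  pos 7: 1001 XOR 1011 = 0010
  pos 9: 1000 XOR 1011 = 0011
Remainder (last 3 bits) = 110. This is the CRC / FCS.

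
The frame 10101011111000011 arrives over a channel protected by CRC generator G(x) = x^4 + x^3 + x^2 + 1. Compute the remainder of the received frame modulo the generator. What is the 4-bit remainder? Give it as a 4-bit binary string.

Modulo-2 division of 10101011111000011 by 11101:
  pos 0: 10101 XOR 11101 = 01000
  pos 1: 10000 XOR 11101 = 01101
  pos 2: 11011 XOR 11101 = 00110
  pos 4: 11011 XOR 11101 = 00110
  pos 6: 11011 XOR 11101 = 00110
  pos 8: 11000 XOR 11101 = 00101
  pos 10: 10100 XOR 11101 = 01001
  pos 11: 10011 XOR 11101 = 01110
  pos 12: 11101 XOR 11101 = 00000
Remainder = 0000 (zero — the frame passes the CRC check).

0000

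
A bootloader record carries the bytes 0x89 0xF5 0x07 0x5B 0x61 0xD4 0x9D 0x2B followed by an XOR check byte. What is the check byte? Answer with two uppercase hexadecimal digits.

XOR the bytes together:
  start with 0x89
  0x89 ⊕ 0xF5 = 0x7C
  0x7C ⊕ 0x07 = 0x7B
  0x7B ⊕ 0x5B = 0x20
  0x20 ⊕ 0x61 = 0x41
  0x41 ⊕ 0xD4 = 0x95
  0x95 ⊕ 0x9D = 0x08
  0x08 ⊕ 0x2B = 0x23

23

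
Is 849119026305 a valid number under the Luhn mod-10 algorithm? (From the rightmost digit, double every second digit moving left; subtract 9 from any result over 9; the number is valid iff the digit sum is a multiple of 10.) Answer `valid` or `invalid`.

invalid

From the right, keep odd positions and double even positions (subtract 9 from any doubled value over 9):
  doubled (positions 2,4,...): 0 3 0 2 9 7 → sum 21
  kept (positions 1,3,...): 5 3 2 9 1 4 → sum 24
Total = 45.
45 mod 10 = 5, so the number is invalid.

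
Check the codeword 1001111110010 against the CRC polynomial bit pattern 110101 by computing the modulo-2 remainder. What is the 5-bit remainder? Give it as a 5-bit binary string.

Modulo-2 division of 1001111110010 by 110101:
  pos 0: 100111 XOR 110101 = 010010
  pos 1: 100101 XOR 110101 = 010000
  pos 2: 100001 XOR 110101 = 010100
  pos 3: 101001 XOR 110101 = 011100
  pos 4: 111000 XOR 110101 = 001101
  pos 6: 110101 XOR 110101 = 000000
Remainder = 00000 (zero — the frame passes the CRC check).

00000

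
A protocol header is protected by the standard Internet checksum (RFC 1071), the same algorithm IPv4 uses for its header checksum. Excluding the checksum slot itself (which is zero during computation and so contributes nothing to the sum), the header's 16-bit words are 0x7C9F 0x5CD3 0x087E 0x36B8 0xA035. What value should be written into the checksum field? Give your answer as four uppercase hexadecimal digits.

One's-complement addition (fold any carry out of bit 15 back into bit 0):
  0x7C9F + 0x5CD3 = 0x0D972
  0xD972 + 0x087E = 0x0E1F0
  0xE1F0 + 0x36B8 = 0x118A8 → wrap carry → 0x18A9
  0x18A9 + 0xA035 = 0x0B8DE
One's-complement sum = 0xB8DE.
Checksum = ~0xB8DE & 0xFFFF = 0x4721.

4721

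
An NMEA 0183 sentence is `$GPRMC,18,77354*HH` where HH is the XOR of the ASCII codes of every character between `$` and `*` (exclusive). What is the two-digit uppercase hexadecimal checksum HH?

XOR the ASCII codes of the payload characters:
  'G' = 0x47 → acc = 0x47
  'P' = 0x50 → acc = 0x17
  'R' = 0x52 → acc = 0x45
  'M' = 0x4D → acc = 0x08
  'C' = 0x43 → acc = 0x4B
  ',' = 0x2C → acc = 0x67
  '1' = 0x31 → acc = 0x56
  '8' = 0x38 → acc = 0x6E
  ',' = 0x2C → acc = 0x42
  '7' = 0x37 → acc = 0x75
  '7' = 0x37 → acc = 0x42
  '3' = 0x33 → acc = 0x71
  '5' = 0x35 → acc = 0x44
  '4' = 0x34 → acc = 0x70
Checksum = 0x70.

70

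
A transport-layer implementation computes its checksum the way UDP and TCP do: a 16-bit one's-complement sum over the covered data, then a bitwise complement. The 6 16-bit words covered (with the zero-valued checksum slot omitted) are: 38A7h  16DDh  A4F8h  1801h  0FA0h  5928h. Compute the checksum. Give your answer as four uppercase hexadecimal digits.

8AB9

One's-complement addition (fold any carry out of bit 15 back into bit 0):
  0x38A7 + 0x16DD = 0x04F84
  0x4F84 + 0xA4F8 = 0x0F47C
  0xF47C + 0x1801 = 0x10C7D → wrap carry → 0x0C7E
  0x0C7E + 0x0FA0 = 0x01C1E
  0x1C1E + 0x5928 = 0x07546
One's-complement sum = 0x7546.
Checksum = ~0x7546 & 0xFFFF = 0x8AB9.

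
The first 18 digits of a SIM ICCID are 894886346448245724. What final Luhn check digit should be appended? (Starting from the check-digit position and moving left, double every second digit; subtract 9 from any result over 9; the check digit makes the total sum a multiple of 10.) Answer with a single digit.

Partial digits right→left: 4 2 7 5 4 2 8 4 4 6 4 3 6 8 8 4 9 8
Double every second digit counting from the check-digit position (so the 1st, 3rd, 5th, ... of the partial from the right).
  doubled (with −9 where >9): 8 5 8 7 8 8 3 7 9 → sum 63
  kept as-is: 2 5 2 4 6 3 8 4 8 → sum 42
Total = 63 + 42 = 105.
Check digit = (10 − (105 mod 10)) mod 10 = 5.

5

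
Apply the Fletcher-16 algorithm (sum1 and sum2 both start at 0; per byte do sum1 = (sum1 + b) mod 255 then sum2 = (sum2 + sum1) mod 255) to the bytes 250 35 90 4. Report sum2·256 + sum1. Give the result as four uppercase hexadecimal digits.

Running sums (mod 255):
  after byte 0 (250): sum1=250, sum2=250
  after byte 1 (35): sum1=30, sum2=25
  after byte 2 (90): sum1=120, sum2=145
  after byte 3 (4): sum1=124, sum2=14
Checksum = sum2·256 + sum1 = 14·256 + 124 = 3708 = 0x0E7C.

0E7C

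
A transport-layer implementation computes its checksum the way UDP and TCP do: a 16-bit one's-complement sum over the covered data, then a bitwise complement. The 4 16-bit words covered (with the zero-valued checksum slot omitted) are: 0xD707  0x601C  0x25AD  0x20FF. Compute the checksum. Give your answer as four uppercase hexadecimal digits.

One's-complement addition (fold any carry out of bit 15 back into bit 0):
  0xD707 + 0x601C = 0x13723 → wrap carry → 0x3724
  0x3724 + 0x25AD = 0x05CD1
  0x5CD1 + 0x20FF = 0x07DD0
One's-complement sum = 0x7DD0.
Checksum = ~0x7DD0 & 0xFFFF = 0x822F.

822F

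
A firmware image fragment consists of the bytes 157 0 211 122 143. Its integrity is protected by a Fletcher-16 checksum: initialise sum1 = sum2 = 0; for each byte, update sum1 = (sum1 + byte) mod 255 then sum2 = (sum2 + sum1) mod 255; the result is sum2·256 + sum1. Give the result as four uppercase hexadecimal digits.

Running sums (mod 255):
  after byte 0 (157): sum1=157, sum2=157
  after byte 1 (0): sum1=157, sum2=59
  after byte 2 (211): sum1=113, sum2=172
  after byte 3 (122): sum1=235, sum2=152
  after byte 4 (143): sum1=123, sum2=20
Checksum = sum2·256 + sum1 = 20·256 + 123 = 5243 = 0x147B.

147B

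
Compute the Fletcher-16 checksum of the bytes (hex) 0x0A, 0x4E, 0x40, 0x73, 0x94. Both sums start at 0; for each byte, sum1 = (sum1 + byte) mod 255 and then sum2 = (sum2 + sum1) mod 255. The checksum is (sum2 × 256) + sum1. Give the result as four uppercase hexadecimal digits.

A7A0

Running sums (mod 255):
  after byte 0 (0x0A): sum1=10, sum2=10
  after byte 1 (0x4E): sum1=88, sum2=98
  after byte 2 (0x40): sum1=152, sum2=250
  after byte 3 (0x73): sum1=12, sum2=7
  after byte 4 (0x94): sum1=160, sum2=167
Checksum = sum2·256 + sum1 = 167·256 + 160 = 42912 = 0xA7A0.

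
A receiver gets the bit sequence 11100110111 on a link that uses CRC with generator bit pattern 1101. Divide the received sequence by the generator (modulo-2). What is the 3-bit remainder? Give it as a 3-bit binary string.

Modulo-2 division of 11100110111 by 1101:
  pos 0: 1110 XOR 1101 = 0011
  pos 2: 1101 XOR 1101 = 0000
  pos 6: 1011 XOR 1101 = 0110
  pos 7: 1101 XOR 1101 = 0000
Remainder = 000 (zero — the frame passes the CRC check).

000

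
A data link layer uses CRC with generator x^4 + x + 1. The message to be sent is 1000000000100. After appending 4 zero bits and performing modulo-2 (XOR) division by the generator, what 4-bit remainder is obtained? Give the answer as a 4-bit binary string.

Append 4 zeros: 10000000001000000. Divide by 10011 (XOR where the leading bit is 1):
  pos 0: 10000 XOR 10011 = 00011
  pos 3: 11000 XOR 10011 = 01011
  pos 4: 10110 XOR 10011 = 00101
  pos 6: 10101 XOR 10011 = 00110
  pos 8: 11000 XOR 10011 = 01011
  pos 9: 10110 XOR 10011 = 00101
  pos 11: 10100 XOR 10011 = 00111
Remainder (last 4 bits) = 1110. This is the CRC / FCS.

1110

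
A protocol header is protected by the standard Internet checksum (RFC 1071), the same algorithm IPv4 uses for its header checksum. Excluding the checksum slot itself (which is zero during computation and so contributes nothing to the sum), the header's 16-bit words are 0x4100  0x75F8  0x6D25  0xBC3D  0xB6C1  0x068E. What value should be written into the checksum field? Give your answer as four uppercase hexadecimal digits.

6254

One's-complement addition (fold any carry out of bit 15 back into bit 0):
  0x4100 + 0x75F8 = 0x0B6F8
  0xB6F8 + 0x6D25 = 0x1241D → wrap carry → 0x241E
  0x241E + 0xBC3D = 0x0E05B
  0xE05B + 0xB6C1 = 0x1971C → wrap carry → 0x971D
  0x971D + 0x068E = 0x09DAB
One's-complement sum = 0x9DAB.
Checksum = ~0x9DAB & 0xFFFF = 0x6254.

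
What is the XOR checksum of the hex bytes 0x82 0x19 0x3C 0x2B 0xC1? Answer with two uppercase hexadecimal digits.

4D

XOR the bytes together:
  start with 0x82
  0x82 ⊕ 0x19 = 0x9B
  0x9B ⊕ 0x3C = 0xA7
  0xA7 ⊕ 0x2B = 0x8C
  0x8C ⊕ 0xC1 = 0x4D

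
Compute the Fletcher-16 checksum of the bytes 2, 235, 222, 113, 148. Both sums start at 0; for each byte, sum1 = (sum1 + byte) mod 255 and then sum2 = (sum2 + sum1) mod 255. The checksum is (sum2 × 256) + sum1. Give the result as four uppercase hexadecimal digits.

Running sums (mod 255):
  after byte 0 (2): sum1=2, sum2=2
  after byte 1 (235): sum1=237, sum2=239
  after byte 2 (222): sum1=204, sum2=188
  after byte 3 (113): sum1=62, sum2=250
  after byte 4 (148): sum1=210, sum2=205
Checksum = sum2·256 + sum1 = 205·256 + 210 = 52690 = 0xCDD2.

CDD2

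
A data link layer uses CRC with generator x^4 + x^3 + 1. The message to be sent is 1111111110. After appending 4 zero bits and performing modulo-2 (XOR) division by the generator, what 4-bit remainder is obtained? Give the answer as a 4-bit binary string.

Append 4 zeros: 11111111100000. Divide by 11001 (XOR where the leading bit is 1):
  pos 0: 11111 XOR 11001 = 00110
  pos 2: 11011 XOR 11001 = 00010
  pos 5: 10110 XOR 11001 = 01111
  pos 6: 11110 XOR 11001 = 00111
  pos 8: 11100 XOR 11001 = 00101
Remainder (last 4 bits) = 1010. This is the CRC / FCS.

1010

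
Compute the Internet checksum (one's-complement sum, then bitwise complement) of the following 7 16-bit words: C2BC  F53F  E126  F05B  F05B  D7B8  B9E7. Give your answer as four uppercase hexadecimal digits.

F483

One's-complement addition (fold any carry out of bit 15 back into bit 0):
  0xC2BC + 0xF53F = 0x1B7FB → wrap carry → 0xB7FC
  0xB7FC + 0xE126 = 0x19922 → wrap carry → 0x9923
  0x9923 + 0xF05B = 0x1897E → wrap carry → 0x897F
  0x897F + 0xF05B = 0x179DA → wrap carry → 0x79DB
  0x79DB + 0xD7B8 = 0x15193 → wrap carry → 0x5194
  0x5194 + 0xB9E7 = 0x10B7B → wrap carry → 0x0B7C
One's-complement sum = 0x0B7C.
Checksum = ~0x0B7C & 0xFFFF = 0xF483.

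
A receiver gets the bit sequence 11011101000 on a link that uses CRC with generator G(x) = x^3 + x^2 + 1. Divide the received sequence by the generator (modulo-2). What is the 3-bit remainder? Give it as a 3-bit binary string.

000

Modulo-2 division of 11011101000 by 1101:
  pos 0: 1101 XOR 1101 = 0000
  pos 4: 1101 XOR 1101 = 0000
Remainder = 000 (zero — the frame passes the CRC check).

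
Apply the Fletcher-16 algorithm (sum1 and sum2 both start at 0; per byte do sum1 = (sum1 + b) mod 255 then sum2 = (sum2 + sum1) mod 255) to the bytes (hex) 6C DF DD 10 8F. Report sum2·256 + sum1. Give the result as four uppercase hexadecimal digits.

Running sums (mod 255):
  after byte 0 (6C): sum1=108, sum2=108
  after byte 1 (DF): sum1=76, sum2=184
  after byte 2 (DD): sum1=42, sum2=226
  after byte 3 (10): sum1=58, sum2=29
  after byte 4 (8F): sum1=201, sum2=230
Checksum = sum2·256 + sum1 = 230·256 + 201 = 59081 = 0xE6C9.

E6C9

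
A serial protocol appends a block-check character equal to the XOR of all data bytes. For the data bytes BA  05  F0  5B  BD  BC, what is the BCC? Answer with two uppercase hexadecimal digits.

XOR the bytes together:
  start with 0xBA
  0xBA ⊕ 0x05 = 0xBF
  0xBF ⊕ 0xF0 = 0x4F
  0x4F ⊕ 0x5B = 0x14
  0x14 ⊕ 0xBD = 0xA9
  0xA9 ⊕ 0xBC = 0x15

15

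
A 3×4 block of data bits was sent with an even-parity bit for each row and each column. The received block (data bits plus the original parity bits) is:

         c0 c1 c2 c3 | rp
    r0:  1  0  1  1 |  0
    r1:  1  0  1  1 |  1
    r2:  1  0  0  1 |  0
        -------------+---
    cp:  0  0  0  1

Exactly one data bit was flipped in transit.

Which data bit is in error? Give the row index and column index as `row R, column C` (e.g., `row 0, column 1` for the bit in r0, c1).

row 0, column 0

Recompute each row's even parity and compare to rp:
  r0: data parity 1, sent rp 0 → mismatch
  r1: data parity 1, sent rp 1 → ok
  r2: data parity 0, sent rp 0 → ok
Recompute each column's even parity and compare to cp:
  c0: data parity 1, sent cp 0 → mismatch
  c1: data parity 0, sent cp 0 → ok
  c2: data parity 0, sent cp 0 → ok
  c3: data parity 1, sent cp 1 → ok
Exactly one row (r0) and one column (c0) fail → the flipped bit is at their intersection.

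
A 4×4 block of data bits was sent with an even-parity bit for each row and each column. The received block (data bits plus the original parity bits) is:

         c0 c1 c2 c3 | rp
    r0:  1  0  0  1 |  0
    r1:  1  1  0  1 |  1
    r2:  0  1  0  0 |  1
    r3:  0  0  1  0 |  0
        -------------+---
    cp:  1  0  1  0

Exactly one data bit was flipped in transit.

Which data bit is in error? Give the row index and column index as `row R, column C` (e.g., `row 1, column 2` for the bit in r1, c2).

row 3, column 0

Recompute each row's even parity and compare to rp:
  r0: data parity 0, sent rp 0 → ok
  r1: data parity 1, sent rp 1 → ok
  r2: data parity 1, sent rp 1 → ok
  r3: data parity 1, sent rp 0 → mismatch
Recompute each column's even parity and compare to cp:
  c0: data parity 0, sent cp 1 → mismatch
  c1: data parity 0, sent cp 0 → ok
  c2: data parity 1, sent cp 1 → ok
  c3: data parity 0, sent cp 0 → ok
Exactly one row (r3) and one column (c0) fail → the flipped bit is at their intersection.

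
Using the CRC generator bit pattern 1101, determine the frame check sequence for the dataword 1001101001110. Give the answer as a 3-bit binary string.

Append 3 zeros: 1001101001110000. Divide by 1101 (XOR where the leading bit is 1):
  pos 0: 1001 XOR 1101 = 0100
  pos 1: 1001 XOR 1101 = 0100
  pos 2: 1000 XOR 1101 = 0101
  pos 3: 1011 XOR 1101 = 0110
  pos 4: 1100 XOR 1101 = 0001
  pos 7: 1011 XOR 1101 = 0110
  pos 8: 1101 XOR 1101 = 0000
Remainder (last 3 bits) = 000. This is the CRC / FCS.

000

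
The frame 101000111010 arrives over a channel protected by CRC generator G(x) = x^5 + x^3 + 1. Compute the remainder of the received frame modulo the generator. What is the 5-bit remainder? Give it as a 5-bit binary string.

Modulo-2 division of 101000111010 by 101001:
  pos 0: 101000 XOR 101001 = 000001
  pos 5: 111101 XOR 101001 = 010100
  pos 6: 101000 XOR 101001 = 000001
Remainder = 00001 (nonzero — an error is detected).

00001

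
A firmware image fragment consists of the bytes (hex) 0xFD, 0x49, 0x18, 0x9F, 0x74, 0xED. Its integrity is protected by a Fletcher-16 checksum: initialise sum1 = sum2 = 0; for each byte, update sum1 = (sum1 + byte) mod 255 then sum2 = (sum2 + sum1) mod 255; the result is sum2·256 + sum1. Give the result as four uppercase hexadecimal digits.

7861

Running sums (mod 255):
  after byte 0 (0xFD): sum1=253, sum2=253
  after byte 1 (0x49): sum1=71, sum2=69
  after byte 2 (0x18): sum1=95, sum2=164
  after byte 3 (0x9F): sum1=254, sum2=163
  after byte 4 (0x74): sum1=115, sum2=23
  after byte 5 (0xED): sum1=97, sum2=120
Checksum = sum2·256 + sum1 = 120·256 + 97 = 30817 = 0x7861.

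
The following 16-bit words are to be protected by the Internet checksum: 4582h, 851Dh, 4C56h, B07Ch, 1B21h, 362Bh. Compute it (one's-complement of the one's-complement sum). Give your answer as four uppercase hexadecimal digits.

E740

One's-complement addition (fold any carry out of bit 15 back into bit 0):
  0x4582 + 0x851D = 0x0CA9F
  0xCA9F + 0x4C56 = 0x116F5 → wrap carry → 0x16F6
  0x16F6 + 0xB07C = 0x0C772
  0xC772 + 0x1B21 = 0x0E293
  0xE293 + 0x362B = 0x118BE → wrap carry → 0x18BF
One's-complement sum = 0x18BF.
Checksum = ~0x18BF & 0xFFFF = 0xE740.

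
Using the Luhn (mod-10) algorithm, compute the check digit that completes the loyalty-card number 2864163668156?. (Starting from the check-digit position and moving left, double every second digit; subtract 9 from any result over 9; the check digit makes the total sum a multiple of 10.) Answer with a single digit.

Partial digits right→left: 6 5 1 8 6 6 3 6 1 4 6 8 2
Double every second digit counting from the check-digit position (so the 1st, 3rd, 5th, ... of the partial from the right).
  doubled (with −9 where >9): 3 2 3 6 2 3 4 → sum 23
  kept as-is: 5 8 6 6 4 8 → sum 37
Total = 23 + 37 = 60.
Check digit = (10 − (60 mod 10)) mod 10 = 0.

0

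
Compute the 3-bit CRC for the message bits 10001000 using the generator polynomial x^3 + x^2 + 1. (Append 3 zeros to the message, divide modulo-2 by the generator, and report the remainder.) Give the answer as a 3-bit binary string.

011

Append 3 zeros: 10001000000. Divide by 1101 (XOR where the leading bit is 1):
  pos 0: 1000 XOR 1101 = 0101
  pos 1: 1011 XOR 1101 = 0110
  pos 2: 1100 XOR 1101 = 0001
  pos 5: 1000 XOR 1101 = 0101
  pos 6: 1010 XOR 1101 = 0111
  pos 7: 1110 XOR 1101 = 0011
Remainder (last 3 bits) = 011. This is the CRC / FCS.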